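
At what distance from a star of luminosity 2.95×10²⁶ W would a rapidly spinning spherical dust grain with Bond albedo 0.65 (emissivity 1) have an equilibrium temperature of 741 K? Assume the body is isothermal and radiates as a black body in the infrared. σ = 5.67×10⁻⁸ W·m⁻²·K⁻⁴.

d ≈ 1.10×10¹⁰ m

For an isothermal black-emitting sphere, (1−a)S·πr² = σ·4πr²·T⁴ ⇒ S = 4σT⁴/(1−a).
S = 4·5.67×10⁻⁸·(741)⁴/0.350 = 1.954×10⁵ W/m².
Flux falls as S = L/(4πd²), so d = √(L/(4πS)) = √(2.95×10²⁶/(4π·1.954×10⁵)).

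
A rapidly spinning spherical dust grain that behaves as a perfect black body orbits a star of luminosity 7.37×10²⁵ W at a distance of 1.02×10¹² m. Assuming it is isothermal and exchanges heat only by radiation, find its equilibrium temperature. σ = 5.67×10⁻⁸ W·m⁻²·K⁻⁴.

First find the stellar flux at distance d: S = L/(4πd²) = 7.37×10²⁵/(4π·(1.02×10¹²)²) = 5.637 W/m².
For an isothermal sphere, absorbed (1−a)S·πr² = emitted σ·4πr²·T⁴, so T⁴ = (1−a)S/(4σ).
T⁴ = 1.00·5.637/(4·5.67×10⁻⁸) = 2.486×10⁷ K⁴.

T ≈ 70.6 K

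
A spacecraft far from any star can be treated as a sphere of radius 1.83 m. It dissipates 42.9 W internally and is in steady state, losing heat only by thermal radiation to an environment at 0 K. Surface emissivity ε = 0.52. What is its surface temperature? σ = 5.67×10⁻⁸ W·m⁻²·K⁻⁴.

T ≈ 76.7 K

Steady state: internal power = radiated power, P = εσA T⁴.
Radiating area A = 4πr² = 42.08 m².
T⁴ = P/(εσA) = 42.9/(0.52·5.67×10⁻⁸·42.08) = 3.457×10⁷ K⁴.
T = (3.457×10⁷)^(1/4).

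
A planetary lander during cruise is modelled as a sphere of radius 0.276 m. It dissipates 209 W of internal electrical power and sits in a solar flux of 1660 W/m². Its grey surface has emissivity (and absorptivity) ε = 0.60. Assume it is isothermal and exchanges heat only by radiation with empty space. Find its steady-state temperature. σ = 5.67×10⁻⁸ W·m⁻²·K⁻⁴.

At steady state, absorbed solar power + internal power = radiated power.
Absorbed: α·S·A_cross = 0.60·1660·0.2393 = 238.4 W (cross-section πr²).
Total input = 238.4 + 209 = 447.4 W.
Radiated: εσ·A_surf·T⁴ with A_surf = 4πr² = 0.9573 m².
T⁴ = 447.4/(0.60·5.67×10⁻⁸·0.9573) = 1.374×10¹⁰ K⁴.

T ≈ 342 K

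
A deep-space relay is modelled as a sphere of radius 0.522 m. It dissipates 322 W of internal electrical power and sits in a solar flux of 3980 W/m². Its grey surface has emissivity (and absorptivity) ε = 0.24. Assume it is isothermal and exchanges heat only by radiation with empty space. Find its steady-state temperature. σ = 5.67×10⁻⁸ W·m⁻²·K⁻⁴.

T ≈ 395 K

At steady state, absorbed solar power + internal power = radiated power.
Absorbed: α·S·A_cross = 0.24·3980·0.8560 = 817.7 W (cross-section πr²).
Total input = 817.7 + 322 = 1140 W.
Radiated: εσ·A_surf·T⁴ with A_surf = 4πr² = 3.424 m².
T⁴ = 1140/(0.24·5.67×10⁻⁸·3.424) = 2.446×10¹⁰ K⁴.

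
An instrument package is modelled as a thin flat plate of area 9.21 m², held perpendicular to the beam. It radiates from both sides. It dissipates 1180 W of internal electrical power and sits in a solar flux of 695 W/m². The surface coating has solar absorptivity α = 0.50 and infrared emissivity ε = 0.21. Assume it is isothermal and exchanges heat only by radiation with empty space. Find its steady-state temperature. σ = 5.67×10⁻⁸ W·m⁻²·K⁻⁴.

T ≈ 376 K

At steady state, absorbed solar power + internal power = radiated power.
Absorbed: α·S·A_cross = 0.50·695·9.210 = 3200 W (cross-section A).
Total input = 3200 + 1180 = 4380 W.
Radiated: εσ·A_surf·T⁴ with A_surf = 2A = 18.42 m².
T⁴ = 4380/(0.21·5.67×10⁻⁸·18.42) = 1.997×10¹⁰ K⁴.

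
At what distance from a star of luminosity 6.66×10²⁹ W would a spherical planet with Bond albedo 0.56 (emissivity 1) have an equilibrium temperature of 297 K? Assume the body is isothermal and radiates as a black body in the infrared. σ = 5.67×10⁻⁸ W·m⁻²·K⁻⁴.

d ≈ 3.64×10¹² m

For an isothermal black-emitting sphere, (1−a)S·πr² = σ·4πr²·T⁴ ⇒ S = 4σT⁴/(1−a).
S = 4·5.67×10⁻⁸·(297)⁴/0.440 = 4011 W/m².
Flux falls as S = L/(4πd²), so d = √(L/(4πS)) = √(6.66×10²⁹/(4π·4011)).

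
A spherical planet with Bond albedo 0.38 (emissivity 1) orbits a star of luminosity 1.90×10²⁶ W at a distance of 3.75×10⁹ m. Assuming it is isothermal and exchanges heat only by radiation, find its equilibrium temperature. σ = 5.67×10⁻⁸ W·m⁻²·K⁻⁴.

T ≈ 1310 K

First find the stellar flux at distance d: S = L/(4πd²) = 1.90×10²⁶/(4π·(3.75×10⁹)²) = 1.075×10⁶ W/m².
For an isothermal sphere, absorbed (1−a)S·πr² = emitted σ·4πr²·T⁴, so T⁴ = (1−a)S/(4σ).
T⁴ = 0.620·1.075×10⁶/(4·5.67×10⁻⁸) = 2.939×10¹² K⁴.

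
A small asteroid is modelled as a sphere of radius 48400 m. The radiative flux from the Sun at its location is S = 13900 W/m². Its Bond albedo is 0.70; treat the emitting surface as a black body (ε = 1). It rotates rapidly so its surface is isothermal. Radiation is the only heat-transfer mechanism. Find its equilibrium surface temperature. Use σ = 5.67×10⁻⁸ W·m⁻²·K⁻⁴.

T ≈ 368 K

At equilibrium, absorbed power = emitted power.
Absorbing cross-section = πr² = 7.359×10⁹ m²; emitting surface = 4πr² = 2.944×10¹⁰ m² (ratio 4).
(1−a)S·A_cross = εσ·A_surf·T⁴  ⇒  T⁴ = (1−a)S/(4σ).
T⁴ = 0.300·13900/(4·5.67×10⁻⁸) = 1.839×10¹⁰ K⁴.
T = (1.839×10¹⁰)^(1/4).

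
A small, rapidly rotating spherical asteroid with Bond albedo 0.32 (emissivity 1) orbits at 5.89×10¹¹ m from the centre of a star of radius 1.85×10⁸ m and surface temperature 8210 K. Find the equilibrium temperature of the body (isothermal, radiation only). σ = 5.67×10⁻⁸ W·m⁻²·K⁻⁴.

T ≈ 93.4 K

The star's surface emits σT_*⁴; at distance d the flux is S = σT_*⁴(R_*/d)².
S = 5.67×10⁻⁸·(8210)⁴·(1.85×10⁸/5.89×10¹¹)² = 25.41 W/m².
For an isothermal sphere T⁴ = (1−a)S/(4σ) = 7.620×10⁷ K⁴.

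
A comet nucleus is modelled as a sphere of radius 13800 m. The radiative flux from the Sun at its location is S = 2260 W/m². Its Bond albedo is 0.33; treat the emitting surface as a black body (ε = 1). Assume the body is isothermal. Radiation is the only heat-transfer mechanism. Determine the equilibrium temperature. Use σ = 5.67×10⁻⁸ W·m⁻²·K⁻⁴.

At equilibrium, absorbed power = emitted power.
Absorbing cross-section = πr² = 5.983×10⁸ m²; emitting surface = 4πr² = 2.393×10⁹ m² (ratio 4).
(1−a)S·A_cross = εσ·A_surf·T⁴  ⇒  T⁴ = (1−a)S/(4σ).
T⁴ = 0.670·2260/(4·5.67×10⁻⁸) = 6.676×10⁹ K⁴.
T = (6.676×10⁹)^(1/4).

T ≈ 286 K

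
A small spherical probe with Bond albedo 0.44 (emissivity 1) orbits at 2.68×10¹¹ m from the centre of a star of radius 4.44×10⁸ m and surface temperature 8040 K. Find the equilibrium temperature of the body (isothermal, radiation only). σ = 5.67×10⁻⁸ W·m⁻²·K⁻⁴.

T ≈ 200 K

The star's surface emits σT_*⁴; at distance d the flux is S = σT_*⁴(R_*/d)².
S = 5.67×10⁻⁸·(8040)⁴·(4.44×10⁸/2.68×10¹¹)² = 650.3 W/m².
For an isothermal sphere T⁴ = (1−a)S/(4σ) = 1.606×10⁹ K⁴.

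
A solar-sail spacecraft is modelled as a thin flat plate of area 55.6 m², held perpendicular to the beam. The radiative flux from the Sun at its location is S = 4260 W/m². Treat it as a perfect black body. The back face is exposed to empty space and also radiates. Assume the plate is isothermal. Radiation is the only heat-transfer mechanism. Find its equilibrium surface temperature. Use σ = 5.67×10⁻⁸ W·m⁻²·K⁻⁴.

At equilibrium, absorbed power = emitted power.
Absorbing cross-section = A = 55.60 m²; emitting surface = 2A = 111.2 m² (ratio 2).
S·A_cross = εσ·A_surf·T⁴  ⇒  T⁴ = S/(2σ).
T⁴ = 1.00·4260/(2·5.67×10⁻⁸) = 3.757×10¹⁰ K⁴.
T = (3.757×10¹⁰)^(1/4).

T ≈ 440 K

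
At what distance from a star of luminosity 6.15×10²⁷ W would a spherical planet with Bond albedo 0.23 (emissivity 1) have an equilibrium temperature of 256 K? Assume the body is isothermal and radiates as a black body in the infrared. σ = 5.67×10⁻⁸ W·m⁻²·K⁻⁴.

d ≈ 6.22×10¹¹ m

For an isothermal black-emitting sphere, (1−a)S·πr² = σ·4πr²·T⁴ ⇒ S = 4σT⁴/(1−a).
S = 4·5.67×10⁻⁸·(256)⁴/0.770 = 1265 W/m².
Flux falls as S = L/(4πd²), so d = √(L/(4πS)) = √(6.15×10²⁷/(4π·1265)).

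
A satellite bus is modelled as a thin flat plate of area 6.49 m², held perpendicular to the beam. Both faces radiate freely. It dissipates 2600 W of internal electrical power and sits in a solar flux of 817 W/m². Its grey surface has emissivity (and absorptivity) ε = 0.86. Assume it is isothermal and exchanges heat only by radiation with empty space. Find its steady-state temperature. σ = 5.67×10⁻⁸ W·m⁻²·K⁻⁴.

At steady state, absorbed solar power + internal power = radiated power.
Absorbed: α·S·A_cross = 0.86·817·6.490 = 4560 W (cross-section A).
Total input = 4560 + 2600 = 7160 W.
Radiated: εσ·A_surf·T⁴ with A_surf = 2A = 12.98 m².
T⁴ = 7160/(0.86·5.67×10⁻⁸·12.98) = 1.131×10¹⁰ K⁴.

T ≈ 326 K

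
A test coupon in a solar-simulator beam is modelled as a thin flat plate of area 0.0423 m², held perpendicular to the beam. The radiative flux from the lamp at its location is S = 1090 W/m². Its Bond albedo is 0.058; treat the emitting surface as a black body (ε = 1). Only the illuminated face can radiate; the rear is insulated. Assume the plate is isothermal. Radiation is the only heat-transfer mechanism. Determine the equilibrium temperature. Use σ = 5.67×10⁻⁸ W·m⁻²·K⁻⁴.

At equilibrium, absorbed power = emitted power.
Absorbing cross-section = A = 0.04230 m²; emitting surface = A = 0.04230 m² (ratio 1).
(1−a)S·A_cross = εσ·A_surf·T⁴  ⇒  T⁴ = (1−a)S/(1σ).
T⁴ = 0.942·1090/(1·5.67×10⁻⁸) = 1.811×10¹⁰ K⁴.
T = (1.811×10¹⁰)^(1/4).

T ≈ 367 K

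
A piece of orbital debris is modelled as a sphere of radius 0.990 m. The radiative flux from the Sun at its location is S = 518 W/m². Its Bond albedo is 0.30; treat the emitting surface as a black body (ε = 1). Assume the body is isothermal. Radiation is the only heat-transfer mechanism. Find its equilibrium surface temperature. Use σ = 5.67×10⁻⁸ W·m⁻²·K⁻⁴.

At equilibrium, absorbed power = emitted power.
Absorbing cross-section = πr² = 3.079 m²; emitting surface = 4πr² = 12.32 m² (ratio 4).
(1−a)S·A_cross = εσ·A_surf·T⁴  ⇒  T⁴ = (1−a)S/(4σ).
T⁴ = 0.700·518/(4·5.67×10⁻⁸) = 1.599×10⁹ K⁴.
T = (1.599×10⁹)^(1/4).

T ≈ 200 K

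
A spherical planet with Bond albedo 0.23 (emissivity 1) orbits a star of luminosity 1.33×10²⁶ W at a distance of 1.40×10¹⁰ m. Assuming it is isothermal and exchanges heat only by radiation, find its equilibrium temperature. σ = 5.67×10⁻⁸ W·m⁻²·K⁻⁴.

First find the stellar flux at distance d: S = L/(4πd²) = 1.33×10²⁶/(4π·(1.40×10¹⁰)²) = 54000 W/m².
For an isothermal sphere, absorbed (1−a)S·πr² = emitted σ·4πr²·T⁴, so T⁴ = (1−a)S/(4σ).
T⁴ = 0.770·54000/(4·5.67×10⁻⁸) = 1.833×10¹¹ K⁴.

T ≈ 654 K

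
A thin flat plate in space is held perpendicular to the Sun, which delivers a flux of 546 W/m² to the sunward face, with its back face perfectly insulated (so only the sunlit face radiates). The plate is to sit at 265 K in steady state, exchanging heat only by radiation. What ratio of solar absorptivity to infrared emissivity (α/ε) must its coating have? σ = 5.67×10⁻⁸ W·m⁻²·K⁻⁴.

α/ε ≈ 0.512

Balance: αS·A = εσ·1A·T⁴ ⇒ α/ε = σT⁴/S.
α/ε = 5.67×10⁻⁸·(265)⁴/546 = 5.67×10⁻⁸·4.932×10⁹/546.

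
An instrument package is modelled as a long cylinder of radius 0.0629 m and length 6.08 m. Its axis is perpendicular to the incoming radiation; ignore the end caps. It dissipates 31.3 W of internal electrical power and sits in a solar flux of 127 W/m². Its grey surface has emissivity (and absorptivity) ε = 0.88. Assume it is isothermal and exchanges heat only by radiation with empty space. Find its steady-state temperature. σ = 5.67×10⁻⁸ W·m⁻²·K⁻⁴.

At steady state, absorbed solar power + internal power = radiated power.
Absorbed: α·S·A_cross = 0.88·127·0.7649 = 85.48 W (cross-section 2rL).
Total input = 85.48 + 31.3 = 116.8 W.
Radiated: εσ·A_surf·T⁴ with A_surf = 2πrL = 2.403 m².
T⁴ = 116.8/(0.88·5.67×10⁻⁸·2.403) = 9.740×10⁸ K⁴.

T ≈ 177 K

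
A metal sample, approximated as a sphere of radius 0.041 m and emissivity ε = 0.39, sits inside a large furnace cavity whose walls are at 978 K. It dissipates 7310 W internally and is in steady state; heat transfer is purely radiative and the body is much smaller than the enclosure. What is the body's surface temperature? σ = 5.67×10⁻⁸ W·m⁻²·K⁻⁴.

T ≈ 2020 K

For a small grey body in a large enclosure, net radiated power = εσA(T⁴ − T_w⁴).
Steady state: P = εσA(T⁴ − T_w⁴) with A = 4πr² = 0.02112 m².
T⁴ = P/(εσA) + T_w⁴ = 7310/(0.39·5.67×10⁻⁸·0.02112) + (978)⁴
    = 1.565×10¹³ + 9.149×10¹¹ = 1.656×10¹³ K⁴.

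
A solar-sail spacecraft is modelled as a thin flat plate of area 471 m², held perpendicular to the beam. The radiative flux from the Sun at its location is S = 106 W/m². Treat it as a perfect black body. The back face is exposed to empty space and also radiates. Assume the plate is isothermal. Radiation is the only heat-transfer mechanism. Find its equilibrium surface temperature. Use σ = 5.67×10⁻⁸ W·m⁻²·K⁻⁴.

T ≈ 175 K

At equilibrium, absorbed power = emitted power.
Absorbing cross-section = A = 471.0 m²; emitting surface = 2A = 942.0 m² (ratio 2).
S·A_cross = εσ·A_surf·T⁴  ⇒  T⁴ = S/(2σ).
T⁴ = 1.00·106/(2·5.67×10⁻⁸) = 9.347×10⁸ K⁴.
T = (9.347×10⁸)^(1/4).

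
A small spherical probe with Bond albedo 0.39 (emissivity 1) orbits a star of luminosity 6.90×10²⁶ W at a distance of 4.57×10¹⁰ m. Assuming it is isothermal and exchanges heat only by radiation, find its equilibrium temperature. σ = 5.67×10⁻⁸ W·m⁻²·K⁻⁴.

T ≈ 516 K

First find the stellar flux at distance d: S = L/(4πd²) = 6.90×10²⁶/(4π·(4.57×10¹⁰)²) = 26290 W/m².
For an isothermal sphere, absorbed (1−a)S·πr² = emitted σ·4πr²·T⁴, so T⁴ = (1−a)S/(4σ).
T⁴ = 0.610·26290/(4·5.67×10⁻⁸) = 7.071×10¹⁰ K⁴.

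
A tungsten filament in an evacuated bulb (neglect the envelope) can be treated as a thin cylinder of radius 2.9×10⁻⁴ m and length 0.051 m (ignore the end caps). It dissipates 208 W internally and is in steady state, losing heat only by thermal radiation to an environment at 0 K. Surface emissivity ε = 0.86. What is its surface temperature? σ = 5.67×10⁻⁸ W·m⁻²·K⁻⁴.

Steady state: internal power = radiated power, P = εσA T⁴.
Radiating area A = 2πrL = 9.293×10⁻⁵ m².
T⁴ = P/(εσA) = 208/(0.86·5.67×10⁻⁸·9.293×10⁻⁵) = 4.590×10¹³ K⁴.
T = (4.590×10¹³)^(1/4).

T ≈ 2600 K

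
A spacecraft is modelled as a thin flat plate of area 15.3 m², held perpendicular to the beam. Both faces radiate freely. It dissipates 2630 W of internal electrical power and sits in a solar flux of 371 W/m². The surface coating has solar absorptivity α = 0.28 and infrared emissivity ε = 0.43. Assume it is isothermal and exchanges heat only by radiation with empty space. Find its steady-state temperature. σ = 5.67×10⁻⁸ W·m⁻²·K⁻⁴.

At steady state, absorbed solar power + internal power = radiated power.
Absorbed: α·S·A_cross = 0.28·371·15.30 = 1589 W (cross-section A).
Total input = 1589 + 2630 = 4219 W.
Radiated: εσ·A_surf·T⁴ with A_surf = 2A = 30.60 m².
T⁴ = 4219/(0.43·5.67×10⁻⁸·30.60) = 5.656×10⁹ K⁴.

T ≈ 274 K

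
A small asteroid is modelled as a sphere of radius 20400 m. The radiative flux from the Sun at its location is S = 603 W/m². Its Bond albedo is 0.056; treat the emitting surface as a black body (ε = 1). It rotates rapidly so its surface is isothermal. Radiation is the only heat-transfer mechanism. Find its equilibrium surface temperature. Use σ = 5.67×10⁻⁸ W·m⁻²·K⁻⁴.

T ≈ 224 K

At equilibrium, absorbed power = emitted power.
Absorbing cross-section = πr² = 1.307×10⁹ m²; emitting surface = 4πr² = 5.230×10⁹ m² (ratio 4).
(1−a)S·A_cross = εσ·A_surf·T⁴  ⇒  T⁴ = (1−a)S/(4σ).
T⁴ = 0.944·603/(4·5.67×10⁻⁸) = 2.510×10⁹ K⁴.
T = (2.510×10⁹)^(1/4).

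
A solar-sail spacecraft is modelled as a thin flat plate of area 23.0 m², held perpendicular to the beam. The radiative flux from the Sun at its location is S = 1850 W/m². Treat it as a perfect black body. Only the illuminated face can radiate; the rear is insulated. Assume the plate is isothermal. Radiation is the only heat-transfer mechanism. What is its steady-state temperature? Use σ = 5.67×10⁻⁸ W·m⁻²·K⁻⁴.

At equilibrium, absorbed power = emitted power.
Absorbing cross-section = A = 23.00 m²; emitting surface = A = 23.00 m² (ratio 1).
S·A_cross = εσ·A_surf·T⁴  ⇒  T⁴ = S/(1σ).
T⁴ = 1.00·1850/(1·5.67×10⁻⁸) = 3.263×10¹⁰ K⁴.
T = (3.263×10¹⁰)^(1/4).

T ≈ 425 K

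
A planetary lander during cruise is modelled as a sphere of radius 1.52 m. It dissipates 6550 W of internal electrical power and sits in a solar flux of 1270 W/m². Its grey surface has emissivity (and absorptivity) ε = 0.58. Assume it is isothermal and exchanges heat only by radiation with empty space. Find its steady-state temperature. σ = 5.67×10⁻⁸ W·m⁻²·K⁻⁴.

T ≈ 334 K

At steady state, absorbed solar power + internal power = radiated power.
Absorbed: α·S·A_cross = 0.58·1270·7.258 = 5346 W (cross-section πr²).
Total input = 5346 + 6550 = 11900 W.
Radiated: εσ·A_surf·T⁴ with A_surf = 4πr² = 29.03 m².
T⁴ = 11900/(0.58·5.67×10⁻⁸·29.03) = 1.246×10¹⁰ K⁴.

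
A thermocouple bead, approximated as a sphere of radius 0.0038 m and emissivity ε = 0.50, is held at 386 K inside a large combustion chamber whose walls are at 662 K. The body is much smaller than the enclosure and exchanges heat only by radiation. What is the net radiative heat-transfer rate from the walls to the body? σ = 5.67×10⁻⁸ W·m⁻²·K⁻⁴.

For a small grey body in a large enclosure: P_net = εσA(T_body⁴ − T_wall⁴).
A = 4πr² = 1.815×10⁻⁴ m²; T_body⁴ − T_wall⁴ = 2.220×10¹⁰ − 1.921×10¹¹ = -1.699×10¹¹ K⁴.
|P_net| = 0.50·5.67×10⁻⁸·1.815×10⁻⁴·1.699×10¹¹.

P_net ≈ 0.874 W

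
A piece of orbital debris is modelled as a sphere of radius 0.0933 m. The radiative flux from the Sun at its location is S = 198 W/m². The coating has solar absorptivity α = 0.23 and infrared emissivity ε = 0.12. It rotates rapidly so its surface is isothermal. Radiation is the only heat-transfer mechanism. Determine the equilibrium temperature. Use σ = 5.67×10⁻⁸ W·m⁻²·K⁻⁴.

T ≈ 202 K

At equilibrium, absorbed power = emitted power.
Absorbing cross-section = πr² = 0.02735 m²; emitting surface = 4πr² = 0.1094 m² (ratio 4).
αS·A_cross = εσ·A_surf·T⁴  ⇒  T⁴ = αS/(ε·4σ).
T⁴ = 0.230·198/(0.12·4·5.67×10⁻⁸) = 1.673×10⁹ K⁴.
T = (1.673×10⁹)^(1/4).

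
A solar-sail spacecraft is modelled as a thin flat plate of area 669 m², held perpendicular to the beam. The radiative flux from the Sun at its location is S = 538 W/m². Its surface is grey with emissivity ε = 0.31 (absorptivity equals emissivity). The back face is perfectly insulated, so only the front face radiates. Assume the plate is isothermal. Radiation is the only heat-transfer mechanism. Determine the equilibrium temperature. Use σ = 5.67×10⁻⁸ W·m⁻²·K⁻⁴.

T ≈ 312 K

At equilibrium, absorbed power = emitted power.
Absorbing cross-section = A = 669.0 m²; emitting surface = A = 669.0 m² (ratio 1).
εS·A_cross = εσ·A_surf·T⁴  ⇒  T⁴ = S/(1σ)   (ε cancels).
T⁴ = 538/(1·5.67×10⁻⁸) = 9.489×10⁹ K⁴.
T = (9.489×10⁹)^(1/4).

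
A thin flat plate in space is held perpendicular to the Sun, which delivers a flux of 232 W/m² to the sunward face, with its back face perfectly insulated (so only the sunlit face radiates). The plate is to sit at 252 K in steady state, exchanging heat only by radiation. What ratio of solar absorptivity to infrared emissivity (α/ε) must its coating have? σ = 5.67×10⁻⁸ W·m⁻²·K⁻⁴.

Balance: αS·A = εσ·1A·T⁴ ⇒ α/ε = σT⁴/S.
α/ε = 5.67×10⁻⁸·(252)⁴/232 = 5.67×10⁻⁸·4.033×10⁹/232.

α/ε ≈ 0.986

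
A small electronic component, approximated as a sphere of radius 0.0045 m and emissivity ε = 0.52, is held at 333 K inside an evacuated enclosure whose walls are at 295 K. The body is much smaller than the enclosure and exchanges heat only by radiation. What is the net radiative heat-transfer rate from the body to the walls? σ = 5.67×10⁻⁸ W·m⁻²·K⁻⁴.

P_net ≈ 0.0354 W

For a small grey body in a large enclosure: P_net = εσA(T_body⁴ − T_wall⁴).
A = 4πr² = 2.545×10⁻⁴ m²; T_body⁴ − T_wall⁴ = 1.230×10¹⁰ − 7.573×10⁹ = 4.723×10⁹ K⁴.
|P_net| = 0.52·5.67×10⁻⁸·2.545×10⁻⁴·4.723×10⁹.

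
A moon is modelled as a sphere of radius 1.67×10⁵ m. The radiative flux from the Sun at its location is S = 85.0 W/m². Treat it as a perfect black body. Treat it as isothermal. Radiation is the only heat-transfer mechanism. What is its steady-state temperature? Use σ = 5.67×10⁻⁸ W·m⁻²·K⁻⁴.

T ≈ 139 K

At equilibrium, absorbed power = emitted power.
Absorbing cross-section = πr² = 8.762×10¹⁰ m²; emitting surface = 4πr² = 3.505×10¹¹ m² (ratio 4).
S·A_cross = εσ·A_surf·T⁴  ⇒  T⁴ = S/(4σ).
T⁴ = 1.00·85.0/(4·5.67×10⁻⁸) = 3.748×10⁸ K⁴.
T = (3.748×10⁸)^(1/4).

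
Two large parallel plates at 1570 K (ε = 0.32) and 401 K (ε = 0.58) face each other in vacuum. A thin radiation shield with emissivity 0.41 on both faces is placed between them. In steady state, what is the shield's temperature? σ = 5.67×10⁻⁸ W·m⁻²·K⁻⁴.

In steady state the net flux on the hot side equals that on the cold side.
σ(T₁⁴−T_s⁴)/D₁ = σ(T_s⁴−T₂⁴)/D₂, with D₁ = 1/ε₁+1/ε_s−1 = 4.564, D₂ = 1/ε_s+1/ε₂−1 = 3.163.
Solve for T_s⁴: T_s⁴ = (D₂·T₁⁴ + D₁·T₂⁴)/(D₁+D₂) = 2.502×10¹² K⁴.

T_s ≈ 1260 K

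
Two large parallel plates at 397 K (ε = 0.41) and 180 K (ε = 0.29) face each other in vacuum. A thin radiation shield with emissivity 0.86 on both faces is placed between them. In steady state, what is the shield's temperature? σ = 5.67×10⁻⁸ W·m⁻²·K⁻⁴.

In steady state the net flux on the hot side equals that on the cold side.
σ(T₁⁴−T_s⁴)/D₁ = σ(T_s⁴−T₂⁴)/D₂, with D₁ = 1/ε₁+1/ε_s−1 = 2.602, D₂ = 1/ε_s+1/ε₂−1 = 3.611.
Solve for T_s⁴: T_s⁴ = (D₂·T₁⁴ + D₁·T₂⁴)/(D₁+D₂) = 1.488×10¹⁰ K⁴.

T_s ≈ 349 K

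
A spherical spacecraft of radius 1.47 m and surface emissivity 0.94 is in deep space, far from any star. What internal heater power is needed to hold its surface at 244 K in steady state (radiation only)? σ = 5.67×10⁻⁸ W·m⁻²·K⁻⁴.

P = εσ·4πr²·T⁴.
4πr² = 27.15 m²; T⁴ = 3.545×10⁹ K⁴.
P = 0.94·5.67×10⁻⁸·27.15·3.545×10⁹.

P ≈ 5130 W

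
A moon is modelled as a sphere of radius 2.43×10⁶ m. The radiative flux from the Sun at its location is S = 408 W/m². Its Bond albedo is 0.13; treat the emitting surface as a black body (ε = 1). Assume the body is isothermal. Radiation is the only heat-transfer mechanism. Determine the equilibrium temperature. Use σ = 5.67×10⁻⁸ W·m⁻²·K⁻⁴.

T ≈ 199 K

At equilibrium, absorbed power = emitted power.
Absorbing cross-section = πr² = 1.855×10¹³ m²; emitting surface = 4πr² = 7.420×10¹³ m² (ratio 4).
(1−a)S·A_cross = εσ·A_surf·T⁴  ⇒  T⁴ = (1−a)S/(4σ).
T⁴ = 0.870·408/(4·5.67×10⁻⁸) = 1.565×10⁹ K⁴.
T = (1.565×10⁹)^(1/4).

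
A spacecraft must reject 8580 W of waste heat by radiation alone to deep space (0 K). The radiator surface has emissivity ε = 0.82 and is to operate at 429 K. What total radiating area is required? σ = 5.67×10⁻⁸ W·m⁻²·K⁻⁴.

P = εσA T⁴ ⇒ A = P/(εσT⁴).
T⁴ = 3.387×10¹⁰ K⁴.
A = 8580/(0.82 × 5.67×10⁻⁸ × 3.387×10¹⁰).

A ≈ 5.45 m²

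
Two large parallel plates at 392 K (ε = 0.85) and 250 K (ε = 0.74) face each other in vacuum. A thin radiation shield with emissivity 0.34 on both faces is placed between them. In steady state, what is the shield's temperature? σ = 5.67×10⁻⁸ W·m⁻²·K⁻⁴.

T_s ≈ 344 K

In steady state the net flux on the hot side equals that on the cold side.
σ(T₁⁴−T_s⁴)/D₁ = σ(T_s⁴−T₂⁴)/D₂, with D₁ = 1/ε₁+1/ε_s−1 = 3.118, D₂ = 1/ε_s+1/ε₂−1 = 3.293.
Solve for T_s⁴: T_s⁴ = (D₂·T₁⁴ + D₁·T₂⁴)/(D₁+D₂) = 1.403×10¹⁰ K⁴.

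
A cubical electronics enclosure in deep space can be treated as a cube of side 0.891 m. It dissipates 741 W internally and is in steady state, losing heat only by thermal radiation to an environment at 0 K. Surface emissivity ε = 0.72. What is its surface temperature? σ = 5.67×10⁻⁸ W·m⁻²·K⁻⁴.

Steady state: internal power = radiated power, P = εσA T⁴.
Radiating area A = 6L² = 4.763 m².
T⁴ = P/(εσA) = 741/(0.72·5.67×10⁻⁸·4.763) = 3.811×10⁹ K⁴.
T = (3.811×10⁹)^(1/4).

T ≈ 248 K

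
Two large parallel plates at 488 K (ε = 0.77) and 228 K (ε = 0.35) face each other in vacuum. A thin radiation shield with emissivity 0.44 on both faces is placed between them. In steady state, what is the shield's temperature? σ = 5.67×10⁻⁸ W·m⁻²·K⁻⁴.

In steady state the net flux on the hot side equals that on the cold side.
σ(T₁⁴−T_s⁴)/D₁ = σ(T_s⁴−T₂⁴)/D₂, with D₁ = 1/ε₁+1/ε_s−1 = 2.571, D₂ = 1/ε_s+1/ε₂−1 = 4.130.
Solve for T_s⁴: T_s⁴ = (D₂·T₁⁴ + D₁·T₂⁴)/(D₁+D₂) = 3.599×10¹⁰ K⁴.

T_s ≈ 436 K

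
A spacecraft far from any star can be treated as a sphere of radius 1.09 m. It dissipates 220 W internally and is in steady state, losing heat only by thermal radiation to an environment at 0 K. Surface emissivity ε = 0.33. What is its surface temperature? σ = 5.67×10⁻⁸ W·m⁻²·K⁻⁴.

T ≈ 168 K

Steady state: internal power = radiated power, P = εσA T⁴.
Radiating area A = 4πr² = 14.93 m².
T⁴ = P/(εσA) = 220/(0.33·5.67×10⁻⁸·14.93) = 7.875×10⁸ K⁴.
T = (7.875×10⁸)^(1/4).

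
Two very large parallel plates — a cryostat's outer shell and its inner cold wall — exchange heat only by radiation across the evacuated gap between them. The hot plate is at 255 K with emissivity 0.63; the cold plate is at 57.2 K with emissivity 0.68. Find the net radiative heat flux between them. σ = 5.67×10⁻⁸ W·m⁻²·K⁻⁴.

For two infinite grey parallel plates, q = σ(T₁⁴ − T₂⁴)/(1/ε₁ + 1/ε₂ − 1).
T₁⁴ − T₂⁴ = 4.228×10⁹ − 1.070×10⁷ = 4.218×10⁹ K⁴.
1/ε₁ + 1/ε₂ − 1 = 1.587 + 1.471 − 1 = 2.058.
q = 5.67×10⁻⁸ × 4.218×10⁹ / 2.058.

q ≈ 116 W/m²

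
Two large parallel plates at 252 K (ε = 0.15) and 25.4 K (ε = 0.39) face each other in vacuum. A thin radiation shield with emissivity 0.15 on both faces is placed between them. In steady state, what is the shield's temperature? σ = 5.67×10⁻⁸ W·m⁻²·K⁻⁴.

In steady state the net flux on the hot side equals that on the cold side.
σ(T₁⁴−T_s⁴)/D₁ = σ(T_s⁴−T₂⁴)/D₂, with D₁ = 1/ε₁+1/ε_s−1 = 12.33, D₂ = 1/ε_s+1/ε₂−1 = 8.231.
Solve for T_s⁴: T_s⁴ = (D₂·T₁⁴ + D₁·T₂⁴)/(D₁+D₂) = 1.614×10⁹ K⁴.

T_s ≈ 200 K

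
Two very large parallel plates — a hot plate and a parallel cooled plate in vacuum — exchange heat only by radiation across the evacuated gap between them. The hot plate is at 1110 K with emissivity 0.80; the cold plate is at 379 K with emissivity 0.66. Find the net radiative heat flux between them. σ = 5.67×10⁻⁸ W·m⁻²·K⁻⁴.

For two infinite grey parallel plates, q = σ(T₁⁴ − T₂⁴)/(1/ε₁ + 1/ε₂ − 1).
T₁⁴ − T₂⁴ = 1.518×10¹² − 2.063×10¹⁰ = 1.497×10¹² K⁴.
1/ε₁ + 1/ε₂ − 1 = 1.250 + 1.515 − 1 = 1.765.
q = 5.67×10⁻⁸ × 1.497×10¹² / 1.765.

q ≈ 48100 W/m²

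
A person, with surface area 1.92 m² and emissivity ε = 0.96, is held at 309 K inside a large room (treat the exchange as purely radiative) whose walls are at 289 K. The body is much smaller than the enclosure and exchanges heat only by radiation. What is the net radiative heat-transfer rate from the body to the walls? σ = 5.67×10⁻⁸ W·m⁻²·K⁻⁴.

P_net ≈ 224 W

For a small grey body in a large enclosure: P_net = εσA(T_body⁴ − T_wall⁴).
A = 1.92 m²; T_body⁴ − T_wall⁴ = 9.117×10⁹ − 6.976×10⁹ = 2.141×10⁹ K⁴.
|P_net| = 0.96·5.67×10⁻⁸·1.920·2.141×10⁹.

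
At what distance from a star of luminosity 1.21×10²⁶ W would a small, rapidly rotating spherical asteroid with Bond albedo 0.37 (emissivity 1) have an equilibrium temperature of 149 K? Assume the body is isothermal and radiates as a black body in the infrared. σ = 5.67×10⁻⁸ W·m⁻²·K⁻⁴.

d ≈ 2.33×10¹¹ m

For an isothermal black-emitting sphere, (1−a)S·πr² = σ·4πr²·T⁴ ⇒ S = 4σT⁴/(1−a).
S = 4·5.67×10⁻⁸·(149)⁴/0.630 = 177.4 W/m².
Flux falls as S = L/(4πd²), so d = √(L/(4πS)) = √(1.21×10²⁶/(4π·177.4)).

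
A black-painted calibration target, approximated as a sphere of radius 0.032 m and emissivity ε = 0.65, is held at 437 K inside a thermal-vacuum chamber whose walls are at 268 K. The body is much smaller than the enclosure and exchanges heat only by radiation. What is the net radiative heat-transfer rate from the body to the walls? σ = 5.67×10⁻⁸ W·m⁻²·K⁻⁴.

For a small grey body in a large enclosure: P_net = εσA(T_body⁴ − T_wall⁴).
A = 4πr² = 0.01287 m²; T_body⁴ − T_wall⁴ = 3.647×10¹⁰ − 5.159×10⁹ = 3.131×10¹⁰ K⁴.
|P_net| = 0.65·5.67×10⁻⁸·0.01287·3.131×10¹⁰.

P_net ≈ 14.8 W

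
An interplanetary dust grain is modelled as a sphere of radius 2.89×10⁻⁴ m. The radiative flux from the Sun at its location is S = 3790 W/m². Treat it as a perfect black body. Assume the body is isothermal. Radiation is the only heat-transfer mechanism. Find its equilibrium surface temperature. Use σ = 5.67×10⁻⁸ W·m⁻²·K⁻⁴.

At equilibrium, absorbed power = emitted power.
Absorbing cross-section = πr² = 2.624×10⁻⁷ m²; emitting surface = 4πr² = 1.050×10⁻⁶ m² (ratio 4).
S·A_cross = εσ·A_surf·T⁴  ⇒  T⁴ = S/(4σ).
T⁴ = 1.00·3790/(4·5.67×10⁻⁸) = 1.671×10¹⁰ K⁴.
T = (1.671×10¹⁰)^(1/4).

T ≈ 360 K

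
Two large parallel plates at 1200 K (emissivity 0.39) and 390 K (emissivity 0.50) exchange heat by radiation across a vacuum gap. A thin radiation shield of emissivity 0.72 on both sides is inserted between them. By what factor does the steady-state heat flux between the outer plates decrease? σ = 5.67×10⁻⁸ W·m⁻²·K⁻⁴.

Without shield: q₀ = σΔ(T⁴)/(1/ε₁+1/ε₂−1) with denominator 3.564.
With shield the two gaps are in series; the resistances add: (1/ε₁+1/ε_s−1)+(1/ε_s+1/ε₂−1) = 2.953+2.389 = 5.342.
Heat-flux ratio q₀/q = 5.342/3.564.

factor ≈ 1.50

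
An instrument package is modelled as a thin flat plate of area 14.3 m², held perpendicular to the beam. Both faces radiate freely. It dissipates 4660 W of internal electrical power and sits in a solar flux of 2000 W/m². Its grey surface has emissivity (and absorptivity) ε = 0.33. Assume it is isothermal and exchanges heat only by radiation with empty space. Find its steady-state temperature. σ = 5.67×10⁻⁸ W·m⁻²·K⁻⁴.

At steady state, absorbed solar power + internal power = radiated power.
Absorbed: α·S·A_cross = 0.33·2000·14.30 = 9438 W (cross-section A).
Total input = 9438 + 4660 = 14100 W.
Radiated: εσ·A_surf·T⁴ with A_surf = 2A = 28.60 m².
T⁴ = 14100/(0.33·5.67×10⁻⁸·28.60) = 2.634×10¹⁰ K⁴.

T ≈ 403 K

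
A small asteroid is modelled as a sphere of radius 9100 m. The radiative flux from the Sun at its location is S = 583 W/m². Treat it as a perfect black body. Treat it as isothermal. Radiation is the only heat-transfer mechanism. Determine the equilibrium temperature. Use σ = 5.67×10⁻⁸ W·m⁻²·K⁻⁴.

T ≈ 225 K

At equilibrium, absorbed power = emitted power.
Absorbing cross-section = πr² = 2.602×10⁸ m²; emitting surface = 4πr² = 1.041×10⁹ m² (ratio 4).
S·A_cross = εσ·A_surf·T⁴  ⇒  T⁴ = S/(4σ).
T⁴ = 1.00·583/(4·5.67×10⁻⁸) = 2.571×10⁹ K⁴.
T = (2.571×10⁹)^(1/4).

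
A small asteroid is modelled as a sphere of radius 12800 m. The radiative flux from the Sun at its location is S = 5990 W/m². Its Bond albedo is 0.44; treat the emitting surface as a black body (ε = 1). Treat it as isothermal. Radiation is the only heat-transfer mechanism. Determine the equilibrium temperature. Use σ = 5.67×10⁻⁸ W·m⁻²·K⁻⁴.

At equilibrium, absorbed power = emitted power.
Absorbing cross-section = πr² = 5.147×10⁸ m²; emitting surface = 4πr² = 2.059×10⁹ m² (ratio 4).
(1−a)S·A_cross = εσ·A_surf·T⁴  ⇒  T⁴ = (1−a)S/(4σ).
T⁴ = 0.560·5990/(4·5.67×10⁻⁸) = 1.479×10¹⁰ K⁴.
T = (1.479×10¹⁰)^(1/4).

T ≈ 349 K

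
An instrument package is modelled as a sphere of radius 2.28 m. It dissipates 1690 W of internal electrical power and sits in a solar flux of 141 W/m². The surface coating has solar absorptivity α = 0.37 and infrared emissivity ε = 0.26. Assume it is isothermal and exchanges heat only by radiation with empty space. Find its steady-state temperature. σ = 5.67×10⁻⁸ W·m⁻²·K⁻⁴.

At steady state, absorbed solar power + internal power = radiated power.
Absorbed: α·S·A_cross = 0.37·141·16.33 = 852.0 W (cross-section πr²).
Total input = 852.0 + 1690 = 2542 W.
Radiated: εσ·A_surf·T⁴ with A_surf = 4πr² = 65.33 m².
T⁴ = 2542/(0.26·5.67×10⁻⁸·65.33) = 2.640×10⁹ K⁴.

T ≈ 227 K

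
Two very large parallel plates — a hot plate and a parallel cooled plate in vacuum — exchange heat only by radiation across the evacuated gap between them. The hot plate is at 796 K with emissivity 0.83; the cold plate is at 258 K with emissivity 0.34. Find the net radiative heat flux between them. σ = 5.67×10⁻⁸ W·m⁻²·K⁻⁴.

For two infinite grey parallel plates, q = σ(T₁⁴ − T₂⁴)/(1/ε₁ + 1/ε₂ − 1).
T₁⁴ − T₂⁴ = 4.015×10¹¹ − 4.431×10⁹ = 3.970×10¹¹ K⁴.
1/ε₁ + 1/ε₂ − 1 = 1.205 + 2.941 − 1 = 3.146.
q = 5.67×10⁻⁸ × 3.970×10¹¹ / 3.146.

q ≈ 7160 W/m²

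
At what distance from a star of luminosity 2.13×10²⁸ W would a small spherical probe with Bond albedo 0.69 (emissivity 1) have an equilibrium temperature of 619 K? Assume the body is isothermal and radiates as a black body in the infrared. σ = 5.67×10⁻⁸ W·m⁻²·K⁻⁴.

d ≈ 1.26×10¹¹ m

For an isothermal black-emitting sphere, (1−a)S·πr² = σ·4πr²·T⁴ ⇒ S = 4σT⁴/(1−a).
S = 4·5.67×10⁻⁸·(619)⁴/0.310 = 1.074×10⁵ W/m².
Flux falls as S = L/(4πd²), so d = √(L/(4πS)) = √(2.13×10²⁸/(4π·1.074×10⁵)).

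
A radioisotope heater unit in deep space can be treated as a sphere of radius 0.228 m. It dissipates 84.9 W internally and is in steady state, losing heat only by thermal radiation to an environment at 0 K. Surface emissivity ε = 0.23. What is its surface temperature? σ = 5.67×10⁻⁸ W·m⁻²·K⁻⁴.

Steady state: internal power = radiated power, P = εσA T⁴.
Radiating area A = 4πr² = 0.6533 m².
T⁴ = P/(εσA) = 84.9/(0.23·5.67×10⁻⁸·0.6533) = 9.966×10⁹ K⁴.
T = (9.966×10⁹)^(1/4).

T ≈ 316 K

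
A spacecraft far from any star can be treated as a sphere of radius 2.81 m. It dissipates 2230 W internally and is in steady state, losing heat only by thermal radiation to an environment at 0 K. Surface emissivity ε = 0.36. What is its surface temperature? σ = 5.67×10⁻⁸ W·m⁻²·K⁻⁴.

Steady state: internal power = radiated power, P = εσA T⁴.
Radiating area A = 4πr² = 99.23 m².
T⁴ = P/(εσA) = 2230/(0.36·5.67×10⁻⁸·99.23) = 1.101×10⁹ K⁴.
T = (1.101×10⁹)^(1/4).

T ≈ 182 K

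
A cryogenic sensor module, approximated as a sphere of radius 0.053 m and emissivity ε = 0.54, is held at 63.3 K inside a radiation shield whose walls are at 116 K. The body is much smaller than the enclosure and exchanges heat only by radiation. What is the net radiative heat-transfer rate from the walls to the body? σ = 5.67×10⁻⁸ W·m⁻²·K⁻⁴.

For a small grey body in a large enclosure: P_net = εσA(T_body⁴ − T_wall⁴).
A = 4πr² = 0.03530 m²; T_body⁴ − T_wall⁴ = 1.606×10⁷ − 1.811×10⁸ = -1.650×10⁸ K⁴.
|P_net| = 0.54·5.67×10⁻⁸·0.03530·1.650×10⁸.

P_net ≈ 0.178 W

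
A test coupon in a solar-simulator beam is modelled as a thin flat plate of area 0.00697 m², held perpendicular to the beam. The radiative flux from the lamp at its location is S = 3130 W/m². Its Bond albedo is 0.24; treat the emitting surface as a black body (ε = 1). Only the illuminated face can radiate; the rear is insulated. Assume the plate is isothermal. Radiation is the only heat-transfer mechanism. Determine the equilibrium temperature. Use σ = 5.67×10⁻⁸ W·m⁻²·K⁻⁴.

T ≈ 453 K

At equilibrium, absorbed power = emitted power.
Absorbing cross-section = A = 0.006970 m²; emitting surface = A = 0.006970 m² (ratio 1).
(1−a)S·A_cross = εσ·A_surf·T⁴  ⇒  T⁴ = (1−a)S/(1σ).
T⁴ = 0.760·3130/(1·5.67×10⁻⁸) = 4.195×10¹⁰ K⁴.
T = (4.195×10¹⁰)^(1/4).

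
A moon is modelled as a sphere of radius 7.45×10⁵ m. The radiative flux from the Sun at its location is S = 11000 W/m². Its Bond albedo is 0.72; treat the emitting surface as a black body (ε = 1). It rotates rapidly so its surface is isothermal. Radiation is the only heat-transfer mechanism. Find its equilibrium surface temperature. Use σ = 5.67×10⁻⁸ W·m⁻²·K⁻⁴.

T ≈ 341 K

At equilibrium, absorbed power = emitted power.
Absorbing cross-section = πr² = 1.744×10¹² m²; emitting surface = 4πr² = 6.975×10¹² m² (ratio 4).
(1−a)S·A_cross = εσ·A_surf·T⁴  ⇒  T⁴ = (1−a)S/(4σ).
T⁴ = 0.280·11000/(4·5.67×10⁻⁸) = 1.358×10¹⁰ K⁴.
T = (1.358×10¹⁰)^(1/4).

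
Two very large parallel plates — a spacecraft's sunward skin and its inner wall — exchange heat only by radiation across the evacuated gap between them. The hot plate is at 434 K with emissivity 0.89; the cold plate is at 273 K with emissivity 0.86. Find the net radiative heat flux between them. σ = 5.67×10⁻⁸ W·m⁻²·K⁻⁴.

For two infinite grey parallel plates, q = σ(T₁⁴ − T₂⁴)/(1/ε₁ + 1/ε₂ − 1).
T₁⁴ − T₂⁴ = 3.548×10¹⁰ − 5.555×10⁹ = 2.992×10¹⁰ K⁴.
1/ε₁ + 1/ε₂ − 1 = 1.124 + 1.163 − 1 = 1.286.
q = 5.67×10⁻⁸ × 2.992×10¹⁰ / 1.286.

q ≈ 1320 W/m²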